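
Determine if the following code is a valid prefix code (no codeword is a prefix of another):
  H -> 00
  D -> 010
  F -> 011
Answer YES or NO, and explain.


Checking each pair (does one codeword prefix another?):
  H='00' vs D='010': no prefix
  H='00' vs F='011': no prefix
  D='010' vs H='00': no prefix
  D='010' vs F='011': no prefix
  F='011' vs H='00': no prefix
  F='011' vs D='010': no prefix
No violation found over all pairs.

YES -- this is a valid prefix code. No codeword is a prefix of any other codeword.


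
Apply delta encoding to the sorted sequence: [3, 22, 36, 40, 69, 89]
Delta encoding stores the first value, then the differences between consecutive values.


First value: 3
Deltas:
  22 - 3 = 19
  36 - 22 = 14
  40 - 36 = 4
  69 - 40 = 29
  89 - 69 = 20


Delta encoded: [3, 19, 14, 4, 29, 20]


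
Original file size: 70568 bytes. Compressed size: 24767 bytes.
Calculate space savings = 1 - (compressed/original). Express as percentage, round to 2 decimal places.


ratio = compressed/original = 24767/70568 = 0.350966
savings = 1 - ratio = 1 - 0.350966 = 0.649034
as a percentage: 0.649034 * 100 = 64.9%

Space savings = 1 - 24767/70568 = 64.9%


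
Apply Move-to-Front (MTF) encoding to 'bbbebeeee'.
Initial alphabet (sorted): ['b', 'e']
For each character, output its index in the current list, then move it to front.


MTF encoding:
'b': index 0 in ['b', 'e'] -> ['b', 'e']
'b': index 0 in ['b', 'e'] -> ['b', 'e']
'b': index 0 in ['b', 'e'] -> ['b', 'e']
'e': index 1 in ['b', 'e'] -> ['e', 'b']
'b': index 1 in ['e', 'b'] -> ['b', 'e']
'e': index 1 in ['b', 'e'] -> ['e', 'b']
'e': index 0 in ['e', 'b'] -> ['e', 'b']
'e': index 0 in ['e', 'b'] -> ['e', 'b']
'e': index 0 in ['e', 'b'] -> ['e', 'b']


Output: [0, 0, 0, 1, 1, 1, 0, 0, 0]


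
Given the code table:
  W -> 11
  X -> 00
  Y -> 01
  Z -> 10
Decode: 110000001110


Decoding:
11 -> W
00 -> X
00 -> X
00 -> X
11 -> W
10 -> Z


Result: WXXXWZ


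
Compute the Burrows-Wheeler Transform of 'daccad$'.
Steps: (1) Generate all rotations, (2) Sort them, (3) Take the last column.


Rotations (sorted):
  0: $daccad -> last char: d
  1: accad$d -> last char: d
  2: ad$dacc -> last char: c
  3: cad$dac -> last char: c
  4: ccad$da -> last char: a
  5: d$dacca -> last char: a
  6: daccad$ -> last char: $


BWT = ddccaa$


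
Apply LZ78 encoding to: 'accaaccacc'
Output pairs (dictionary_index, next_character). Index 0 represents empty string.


LZ78 encoding steps:
Dictionary: {0: ''}
Step 1: w='' (idx 0), next='a' -> output (0, 'a'), add 'a' as idx 1
Step 2: w='' (idx 0), next='c' -> output (0, 'c'), add 'c' as idx 2
Step 3: w='c' (idx 2), next='a' -> output (2, 'a'), add 'ca' as idx 3
Step 4: w='a' (idx 1), next='c' -> output (1, 'c'), add 'ac' as idx 4
Step 5: w='ca' (idx 3), next='c' -> output (3, 'c'), add 'cac' as idx 5
Step 6: w='c' (idx 2), end of input -> output (2, '')


Encoded: [(0, 'a'), (0, 'c'), (2, 'a'), (1, 'c'), (3, 'c'), (2, '')]


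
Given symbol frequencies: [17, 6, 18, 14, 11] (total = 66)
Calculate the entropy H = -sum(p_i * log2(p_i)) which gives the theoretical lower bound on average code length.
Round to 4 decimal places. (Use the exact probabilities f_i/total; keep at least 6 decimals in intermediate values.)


Per-symbol terms -p_i * log2(p_i) with p_i = f_i/66:
  p = 17/66 = 0.257576: log2(p) = -1.956931, -p*log2(p) = 0.504058
  p = 6/66 = 0.090909: log2(p) = -3.459432, -p*log2(p) = 0.314494
  p = 18/66 = 0.272727: log2(p) = -1.874469, -p*log2(p) = 0.511219
  p = 14/66 = 0.212121: log2(p) = -2.237039, -p*log2(p) = 0.474523
  p = 11/66 = 0.166667: log2(p) = -2.584963, -p*log2(p) = 0.430827
H = 0.504058 + 0.314494 + 0.511219 + 0.474523 + 0.430827 = 2.235121

H = 2.2351 bits/symbol


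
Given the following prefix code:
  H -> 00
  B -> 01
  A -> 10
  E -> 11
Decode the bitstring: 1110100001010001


Decoding step by step:
Bits 11 -> E
Bits 10 -> A
Bits 10 -> A
Bits 00 -> H
Bits 01 -> B
Bits 01 -> B
Bits 00 -> H
Bits 01 -> B


Decoded message: EAAHBBHB


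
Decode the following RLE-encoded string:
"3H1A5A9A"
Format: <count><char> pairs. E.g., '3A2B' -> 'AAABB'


Expanding each <count><char> pair:
  3H -> 'HHH'
  1A -> 'A'
  5A -> 'AAAAA'
  9A -> 'AAAAAAAAA'

Decoded = HHHAAAAAAAAAAAAAAA


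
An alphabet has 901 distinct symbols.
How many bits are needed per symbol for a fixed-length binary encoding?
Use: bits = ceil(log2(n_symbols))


log2(901) = 9.8154
Bracket: 2^9 = 512 < 901 <= 2^10 = 1024
So ceil(log2(901)) = 10

bits = ceil(log2(901)) = ceil(9.8154) = 10 bits


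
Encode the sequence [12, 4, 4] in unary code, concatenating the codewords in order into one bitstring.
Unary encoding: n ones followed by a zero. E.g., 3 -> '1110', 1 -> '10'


Encode each number as n ones followed by a terminating 0:
  12 -> 1111111111110 (13 bits)
  4 -> 11110 (5 bits)
  4 -> 11110 (5 bits)
Total length = 13 + 5 + 5 = 23 bits.

Unary([12, 4, 4]) = 11111111111101111011110 (23 bits)


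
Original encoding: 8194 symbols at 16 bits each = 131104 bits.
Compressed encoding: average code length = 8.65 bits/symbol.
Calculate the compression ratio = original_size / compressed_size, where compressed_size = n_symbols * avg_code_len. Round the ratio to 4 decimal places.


original_size = n_symbols * orig_bits = 8194 * 16 = 131104 bits
compressed_size = n_symbols * avg_code_len = 8194 * 8.65 = 70878.1 bits
ratio = original_size / compressed_size = 131104 / 70878.1 = 1.8497

Compression ratio = 1.8497


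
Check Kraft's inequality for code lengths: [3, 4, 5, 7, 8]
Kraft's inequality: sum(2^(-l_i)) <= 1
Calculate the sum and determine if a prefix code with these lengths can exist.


Sum = 2^(-3) + 2^(-4) + 2^(-5) + 2^(-7) + 2^(-8)
    = 0.125 + 0.0625 + 0.03125 + 0.0078125 + 0.00390625
    = 59/256 = 0.23046875
Since 0.23046875 <= 1, Kraft's inequality IS satisfied.
A prefix code with these lengths CAN exist.

Kraft sum = 0.23046875. Satisfied.


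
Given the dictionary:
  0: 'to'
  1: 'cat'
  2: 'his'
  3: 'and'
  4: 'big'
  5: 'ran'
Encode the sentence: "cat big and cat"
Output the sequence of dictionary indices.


Look up each word in the dictionary:
  'cat' -> 1
  'big' -> 4
  'and' -> 3
  'cat' -> 1

Encoded: [1, 4, 3, 1]


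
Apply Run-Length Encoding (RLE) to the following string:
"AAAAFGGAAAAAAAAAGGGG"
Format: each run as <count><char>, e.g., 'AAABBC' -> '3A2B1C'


Scanning runs left to right:
  i=0: run of 'A' x 4 -> '4A'
  i=4: run of 'F' x 1 -> '1F'
  i=5: run of 'G' x 2 -> '2G'
  i=7: run of 'A' x 9 -> '9A'
  i=16: run of 'G' x 4 -> '4G'

RLE = 4A1F2G9A4G


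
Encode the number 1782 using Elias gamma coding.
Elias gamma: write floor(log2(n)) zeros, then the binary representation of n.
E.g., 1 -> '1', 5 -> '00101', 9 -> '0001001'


num_bits = floor(log2(1782)) + 1 = 11
leading_zeros = num_bits - 1 = 10
binary(1782) = 11011110110

Elias gamma(1782) = '0000000000' + '11011110110' = 000000000011011110110 (21 bits)


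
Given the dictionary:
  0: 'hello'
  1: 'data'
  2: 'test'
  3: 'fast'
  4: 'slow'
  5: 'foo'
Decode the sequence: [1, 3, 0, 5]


Look up each index in the dictionary:
  1 -> 'data'
  3 -> 'fast'
  0 -> 'hello'
  5 -> 'foo'

Decoded: "data fast hello foo"


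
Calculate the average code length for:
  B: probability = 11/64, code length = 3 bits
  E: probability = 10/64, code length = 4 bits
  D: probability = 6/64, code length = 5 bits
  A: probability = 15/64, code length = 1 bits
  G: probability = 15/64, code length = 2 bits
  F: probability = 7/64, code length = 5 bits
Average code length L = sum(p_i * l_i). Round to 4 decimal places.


Weighted contributions p_i * l_i:
  B: (11/64) * 3 = 33/64
  E: (10/64) * 4 = 40/64
  D: (6/64) * 5 = 30/64
  A: (15/64) * 1 = 15/64
  G: (15/64) * 2 = 30/64
  F: (7/64) * 5 = 35/64
Sum = (33 + 40 + 30 + 15 + 30 + 35)/64 = 183/64

L = 183/64 = 2.8594 bits/symbol


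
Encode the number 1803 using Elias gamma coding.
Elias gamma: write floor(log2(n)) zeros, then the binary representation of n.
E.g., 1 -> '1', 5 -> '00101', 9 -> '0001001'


num_bits = floor(log2(1803)) + 1 = 11
leading_zeros = num_bits - 1 = 10
binary(1803) = 11100001011

Elias gamma(1803) = '0000000000' + '11100001011' = 000000000011100001011 (21 bits)


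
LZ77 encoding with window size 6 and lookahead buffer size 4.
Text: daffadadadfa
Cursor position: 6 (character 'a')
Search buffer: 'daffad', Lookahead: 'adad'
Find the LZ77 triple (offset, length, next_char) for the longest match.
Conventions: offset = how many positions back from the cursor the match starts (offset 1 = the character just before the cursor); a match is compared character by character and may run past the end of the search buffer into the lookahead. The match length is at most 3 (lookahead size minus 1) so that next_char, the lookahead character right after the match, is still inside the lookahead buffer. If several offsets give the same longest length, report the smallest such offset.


Try each offset into the search buffer:
  offset=1 (pos 5, char 'd'): match length 0
  offset=2 (pos 4, char 'a'): match length 3
  offset=3 (pos 3, char 'f'): match length 0
  offset=4 (pos 2, char 'f'): match length 0
  offset=5 (pos 1, char 'a'): match length 1
  offset=6 (pos 0, char 'd'): match length 0
Longest match has length 3 at offset 2.
next_char = character at position 6 + 3 = 9 -> 'd'

Best match: offset=2, length=3 (matching 'ada' starting at position 4)
LZ77 triple: (2, 3, 'd')


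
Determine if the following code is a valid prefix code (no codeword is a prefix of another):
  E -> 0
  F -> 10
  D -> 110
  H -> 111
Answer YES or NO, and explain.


Checking each pair (does one codeword prefix another?):
  E='0' vs F='10': no prefix
  E='0' vs D='110': no prefix
  E='0' vs H='111': no prefix
  F='10' vs E='0': no prefix
  F='10' vs D='110': no prefix
  F='10' vs H='111': no prefix
  D='110' vs E='0': no prefix
  D='110' vs F='10': no prefix
  D='110' vs H='111': no prefix
  H='111' vs E='0': no prefix
  H='111' vs F='10': no prefix
  H='111' vs D='110': no prefix
No violation found over all pairs.

YES -- this is a valid prefix code. No codeword is a prefix of any other codeword.


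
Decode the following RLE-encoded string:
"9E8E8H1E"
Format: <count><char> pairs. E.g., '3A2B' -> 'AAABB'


Expanding each <count><char> pair:
  9E -> 'EEEEEEEEE'
  8E -> 'EEEEEEEE'
  8H -> 'HHHHHHHH'
  1E -> 'E'

Decoded = EEEEEEEEEEEEEEEEEHHHHHHHHE


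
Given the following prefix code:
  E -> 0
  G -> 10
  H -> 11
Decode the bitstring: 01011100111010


Decoding step by step:
Bits 0 -> E
Bits 10 -> G
Bits 11 -> H
Bits 10 -> G
Bits 0 -> E
Bits 11 -> H
Bits 10 -> G
Bits 10 -> G


Decoded message: EGHGEHGG


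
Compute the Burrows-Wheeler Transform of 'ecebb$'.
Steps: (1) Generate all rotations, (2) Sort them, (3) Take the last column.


Rotations (sorted):
  0: $ecebb -> last char: b
  1: b$eceb -> last char: b
  2: bb$ece -> last char: e
  3: cebb$e -> last char: e
  4: ebb$ec -> last char: c
  5: ecebb$ -> last char: $


BWT = bbeec$


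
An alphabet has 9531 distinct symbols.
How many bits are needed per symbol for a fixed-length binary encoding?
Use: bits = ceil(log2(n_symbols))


log2(9531) = 13.2184
Bracket: 2^13 = 8192 < 9531 <= 2^14 = 16384
So ceil(log2(9531)) = 14

bits = ceil(log2(9531)) = ceil(13.2184) = 14 bits


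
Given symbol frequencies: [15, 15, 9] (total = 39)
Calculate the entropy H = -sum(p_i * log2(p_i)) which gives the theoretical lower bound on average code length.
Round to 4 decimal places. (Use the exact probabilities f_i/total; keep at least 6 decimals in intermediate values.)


Per-symbol terms -p_i * log2(p_i) with p_i = f_i/39:
  p = 15/39 = 0.384615: log2(p) = -1.378512, -p*log2(p) = 0.530197
  p = 15/39 = 0.384615: log2(p) = -1.378512, -p*log2(p) = 0.530197
  p = 9/39 = 0.230769: log2(p) = -2.115477, -p*log2(p) = 0.488187
H = 0.530197 + 0.530197 + 0.488187 = 1.548581

H = 1.5486 bits/symbol


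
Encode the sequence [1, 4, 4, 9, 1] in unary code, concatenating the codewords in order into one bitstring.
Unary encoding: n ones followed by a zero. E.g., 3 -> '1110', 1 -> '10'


Encode each number as n ones followed by a terminating 0:
  1 -> 10 (2 bits)
  4 -> 11110 (5 bits)
  4 -> 11110 (5 bits)
  9 -> 1111111110 (10 bits)
  1 -> 10 (2 bits)
Total length = 2 + 5 + 5 + 10 + 2 = 24 bits.

Unary([1, 4, 4, 9, 1]) = 101111011110111111111010 (24 bits)


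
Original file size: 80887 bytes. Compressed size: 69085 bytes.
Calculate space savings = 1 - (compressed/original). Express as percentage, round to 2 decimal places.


ratio = compressed/original = 69085/80887 = 0.854093
savings = 1 - ratio = 1 - 0.854093 = 0.145907
as a percentage: 0.145907 * 100 = 14.59%

Space savings = 1 - 69085/80887 = 14.59%


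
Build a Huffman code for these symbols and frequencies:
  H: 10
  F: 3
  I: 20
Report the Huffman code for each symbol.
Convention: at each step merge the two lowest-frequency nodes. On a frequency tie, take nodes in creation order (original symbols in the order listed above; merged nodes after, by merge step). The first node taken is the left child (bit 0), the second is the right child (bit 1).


Huffman tree construction:
Step 1: Merge F(3) + H(10) = 13
Step 2: Merge (F+H)(13) + I(20) = 33
Read each symbol's code off the tree from the root (left child = 0, right child = 1).

Codes:
  H: 01 (length 2)
  F: 00 (length 2)
  I: 1 (length 1)
Average code length: 46/33 = 1.3939 bits/symbol


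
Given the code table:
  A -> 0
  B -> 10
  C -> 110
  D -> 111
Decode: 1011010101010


Decoding:
10 -> B
110 -> C
10 -> B
10 -> B
10 -> B
10 -> B


Result: BCBBBB


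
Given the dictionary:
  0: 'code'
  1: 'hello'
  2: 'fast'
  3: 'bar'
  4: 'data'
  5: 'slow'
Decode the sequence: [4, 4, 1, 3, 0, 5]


Look up each index in the dictionary:
  4 -> 'data'
  4 -> 'data'
  1 -> 'hello'
  3 -> 'bar'
  0 -> 'code'
  5 -> 'slow'

Decoded: "data data hello bar code slow"


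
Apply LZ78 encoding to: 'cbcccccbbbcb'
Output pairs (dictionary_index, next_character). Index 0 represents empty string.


LZ78 encoding steps:
Dictionary: {0: ''}
Step 1: w='' (idx 0), next='c' -> output (0, 'c'), add 'c' as idx 1
Step 2: w='' (idx 0), next='b' -> output (0, 'b'), add 'b' as idx 2
Step 3: w='c' (idx 1), next='c' -> output (1, 'c'), add 'cc' as idx 3
Step 4: w='cc' (idx 3), next='c' -> output (3, 'c'), add 'ccc' as idx 4
Step 5: w='b' (idx 2), next='b' -> output (2, 'b'), add 'bb' as idx 5
Step 6: w='b' (idx 2), next='c' -> output (2, 'c'), add 'bc' as idx 6
Step 7: w='b' (idx 2), end of input -> output (2, '')


Encoded: [(0, 'c'), (0, 'b'), (1, 'c'), (3, 'c'), (2, 'b'), (2, 'c'), (2, '')]


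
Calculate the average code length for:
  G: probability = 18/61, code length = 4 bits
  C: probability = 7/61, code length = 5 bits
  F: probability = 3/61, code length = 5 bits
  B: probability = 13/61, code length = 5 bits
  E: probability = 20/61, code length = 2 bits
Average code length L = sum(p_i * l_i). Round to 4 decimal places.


Weighted contributions p_i * l_i:
  G: (18/61) * 4 = 72/61
  C: (7/61) * 5 = 35/61
  F: (3/61) * 5 = 15/61
  B: (13/61) * 5 = 65/61
  E: (20/61) * 2 = 40/61
Sum = (72 + 35 + 15 + 65 + 40)/61 = 227/61

L = 227/61 = 3.7213 bits/symbol


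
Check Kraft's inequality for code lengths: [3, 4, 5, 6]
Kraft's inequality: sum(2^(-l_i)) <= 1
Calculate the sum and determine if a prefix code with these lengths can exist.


Sum = 2^(-3) + 2^(-4) + 2^(-5) + 2^(-6)
    = 0.125 + 0.0625 + 0.03125 + 0.015625
    = 15/64 = 0.234375
Since 0.234375 <= 1, Kraft's inequality IS satisfied.
A prefix code with these lengths CAN exist.

Kraft sum = 0.234375. Satisfied.


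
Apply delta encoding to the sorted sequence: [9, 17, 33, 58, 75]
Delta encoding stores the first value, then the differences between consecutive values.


First value: 9
Deltas:
  17 - 9 = 8
  33 - 17 = 16
  58 - 33 = 25
  75 - 58 = 17


Delta encoded: [9, 8, 16, 25, 17]


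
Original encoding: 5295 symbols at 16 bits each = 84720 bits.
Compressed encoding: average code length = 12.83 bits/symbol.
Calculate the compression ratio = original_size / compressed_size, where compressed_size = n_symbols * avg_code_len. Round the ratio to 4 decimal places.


original_size = n_symbols * orig_bits = 5295 * 16 = 84720 bits
compressed_size = n_symbols * avg_code_len = 5295 * 12.83 = 67934.85 bits
ratio = original_size / compressed_size = 84720 / 67934.85 = 1.2471

Compression ratio = 1.2471


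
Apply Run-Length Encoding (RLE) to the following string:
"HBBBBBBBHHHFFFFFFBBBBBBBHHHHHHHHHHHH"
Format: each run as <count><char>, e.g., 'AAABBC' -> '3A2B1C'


Scanning runs left to right:
  i=0: run of 'H' x 1 -> '1H'
  i=1: run of 'B' x 7 -> '7B'
  i=8: run of 'H' x 3 -> '3H'
  i=11: run of 'F' x 6 -> '6F'
  i=17: run of 'B' x 7 -> '7B'
  i=24: run of 'H' x 12 -> '12H'

RLE = 1H7B3H6F7B12H


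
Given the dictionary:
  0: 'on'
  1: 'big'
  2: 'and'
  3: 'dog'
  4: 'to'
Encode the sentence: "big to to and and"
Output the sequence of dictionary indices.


Look up each word in the dictionary:
  'big' -> 1
  'to' -> 4
  'to' -> 4
  'and' -> 2
  'and' -> 2

Encoded: [1, 4, 4, 2, 2]


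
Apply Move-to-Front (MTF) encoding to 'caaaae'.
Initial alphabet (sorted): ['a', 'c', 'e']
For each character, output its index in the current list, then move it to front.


MTF encoding:
'c': index 1 in ['a', 'c', 'e'] -> ['c', 'a', 'e']
'a': index 1 in ['c', 'a', 'e'] -> ['a', 'c', 'e']
'a': index 0 in ['a', 'c', 'e'] -> ['a', 'c', 'e']
'a': index 0 in ['a', 'c', 'e'] -> ['a', 'c', 'e']
'a': index 0 in ['a', 'c', 'e'] -> ['a', 'c', 'e']
'e': index 2 in ['a', 'c', 'e'] -> ['e', 'a', 'c']


Output: [1, 1, 0, 0, 0, 2]


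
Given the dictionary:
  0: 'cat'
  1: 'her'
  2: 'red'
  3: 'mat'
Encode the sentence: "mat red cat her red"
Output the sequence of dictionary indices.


Look up each word in the dictionary:
  'mat' -> 3
  'red' -> 2
  'cat' -> 0
  'her' -> 1
  'red' -> 2

Encoded: [3, 2, 0, 1, 2]


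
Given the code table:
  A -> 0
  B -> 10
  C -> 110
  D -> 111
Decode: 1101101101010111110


Decoding:
110 -> C
110 -> C
110 -> C
10 -> B
10 -> B
111 -> D
110 -> C


Result: CCCBBDC


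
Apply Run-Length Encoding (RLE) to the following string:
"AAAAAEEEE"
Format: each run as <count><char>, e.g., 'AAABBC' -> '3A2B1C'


Scanning runs left to right:
  i=0: run of 'A' x 5 -> '5A'
  i=5: run of 'E' x 4 -> '4E'

RLE = 5A4E


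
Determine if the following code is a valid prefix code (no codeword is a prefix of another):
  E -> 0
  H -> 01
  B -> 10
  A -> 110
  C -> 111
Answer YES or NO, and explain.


Checking each pair (does one codeword prefix another?):
  E='0' vs H='01': prefix -- VIOLATION

NO -- this is NOT a valid prefix code. E (0) is a prefix of H (01).


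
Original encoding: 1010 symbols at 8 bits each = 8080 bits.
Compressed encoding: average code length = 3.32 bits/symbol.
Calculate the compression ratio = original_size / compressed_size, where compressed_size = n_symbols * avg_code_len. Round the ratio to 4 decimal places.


original_size = n_symbols * orig_bits = 1010 * 8 = 8080 bits
compressed_size = n_symbols * avg_code_len = 1010 * 3.32 = 3353.2 bits
ratio = original_size / compressed_size = 8080 / 3353.2 = 2.4096

Compression ratio = 2.4096


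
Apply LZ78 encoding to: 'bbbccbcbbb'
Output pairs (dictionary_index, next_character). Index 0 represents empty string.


LZ78 encoding steps:
Dictionary: {0: ''}
Step 1: w='' (idx 0), next='b' -> output (0, 'b'), add 'b' as idx 1
Step 2: w='b' (idx 1), next='b' -> output (1, 'b'), add 'bb' as idx 2
Step 3: w='' (idx 0), next='c' -> output (0, 'c'), add 'c' as idx 3
Step 4: w='c' (idx 3), next='b' -> output (3, 'b'), add 'cb' as idx 4
Step 5: w='cb' (idx 4), next='b' -> output (4, 'b'), add 'cbb' as idx 5
Step 6: w='b' (idx 1), end of input -> output (1, '')


Encoded: [(0, 'b'), (1, 'b'), (0, 'c'), (3, 'b'), (4, 'b'), (1, '')]


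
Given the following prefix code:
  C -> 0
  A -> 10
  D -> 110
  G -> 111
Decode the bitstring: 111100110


Decoding step by step:
Bits 111 -> G
Bits 10 -> A
Bits 0 -> C
Bits 110 -> D


Decoded message: GACD


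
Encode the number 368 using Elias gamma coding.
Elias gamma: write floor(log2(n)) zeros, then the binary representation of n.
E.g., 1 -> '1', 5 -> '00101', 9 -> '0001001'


num_bits = floor(log2(368)) + 1 = 9
leading_zeros = num_bits - 1 = 8
binary(368) = 101110000

Elias gamma(368) = '00000000' + '101110000' = 00000000101110000 (17 bits)


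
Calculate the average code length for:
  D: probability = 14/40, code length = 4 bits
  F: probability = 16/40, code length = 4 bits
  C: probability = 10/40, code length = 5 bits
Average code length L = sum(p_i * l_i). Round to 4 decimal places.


Weighted contributions p_i * l_i:
  D: (14/40) * 4 = 56/40
  F: (16/40) * 4 = 64/40
  C: (10/40) * 5 = 50/40
Sum = (56 + 64 + 50)/40 = 170/40

L = 170/40 = 4.2500 bits/symbol


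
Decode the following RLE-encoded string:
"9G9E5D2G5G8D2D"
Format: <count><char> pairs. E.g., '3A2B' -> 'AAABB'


Expanding each <count><char> pair:
  9G -> 'GGGGGGGGG'
  9E -> 'EEEEEEEEE'
  5D -> 'DDDDD'
  2G -> 'GG'
  5G -> 'GGGGG'
  8D -> 'DDDDDDDD'
  2D -> 'DD'

Decoded = GGGGGGGGGEEEEEEEEEDDDDDGGGGGGGDDDDDDDDDD


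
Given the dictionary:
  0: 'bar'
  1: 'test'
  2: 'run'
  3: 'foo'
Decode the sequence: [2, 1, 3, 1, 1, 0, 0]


Look up each index in the dictionary:
  2 -> 'run'
  1 -> 'test'
  3 -> 'foo'
  1 -> 'test'
  1 -> 'test'
  0 -> 'bar'
  0 -> 'bar'

Decoded: "run test foo test test bar bar"


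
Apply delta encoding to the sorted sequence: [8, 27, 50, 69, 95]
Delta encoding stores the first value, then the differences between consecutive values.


First value: 8
Deltas:
  27 - 8 = 19
  50 - 27 = 23
  69 - 50 = 19
  95 - 69 = 26


Delta encoded: [8, 19, 23, 19, 26]


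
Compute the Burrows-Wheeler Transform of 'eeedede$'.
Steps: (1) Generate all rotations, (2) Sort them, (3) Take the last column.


Rotations (sorted):
  0: $eeedede -> last char: e
  1: de$eeede -> last char: e
  2: dede$eee -> last char: e
  3: e$eeeded -> last char: d
  4: ede$eeed -> last char: d
  5: edede$ee -> last char: e
  6: eedede$e -> last char: e
  7: eeedede$ -> last char: $


BWT = eeeddee$


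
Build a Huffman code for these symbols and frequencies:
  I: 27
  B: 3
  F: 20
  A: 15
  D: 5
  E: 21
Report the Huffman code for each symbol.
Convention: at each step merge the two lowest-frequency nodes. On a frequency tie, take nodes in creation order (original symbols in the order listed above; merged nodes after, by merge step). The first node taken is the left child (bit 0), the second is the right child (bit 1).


Huffman tree construction:
Step 1: Merge B(3) + D(5) = 8
Step 2: Merge (B+D)(8) + A(15) = 23
Step 3: Merge F(20) + E(21) = 41
Step 4: Merge ((B+D)+A)(23) + I(27) = 50
Step 5: Merge (F+E)(41) + (((B+D)+A)+I)(50) = 91
Read each symbol's code off the tree from the root (left child = 0, right child = 1).

Codes:
  I: 11 (length 2)
  B: 1000 (length 4)
  F: 00 (length 2)
  A: 101 (length 3)
  D: 1001 (length 4)
  E: 01 (length 2)
Average code length: 213/91 = 2.3407 bits/symbol


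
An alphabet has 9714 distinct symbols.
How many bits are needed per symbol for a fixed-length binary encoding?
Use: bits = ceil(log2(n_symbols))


log2(9714) = 13.2458
Bracket: 2^13 = 8192 < 9714 <= 2^14 = 16384
So ceil(log2(9714)) = 14

bits = ceil(log2(9714)) = ceil(13.2458) = 14 bits


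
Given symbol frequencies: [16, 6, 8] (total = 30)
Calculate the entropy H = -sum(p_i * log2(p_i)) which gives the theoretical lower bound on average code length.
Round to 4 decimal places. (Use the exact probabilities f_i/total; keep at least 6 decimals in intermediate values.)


Per-symbol terms -p_i * log2(p_i) with p_i = f_i/30:
  p = 16/30 = 0.533333: log2(p) = -0.906891, -p*log2(p) = 0.483675
  p = 6/30 = 0.200000: log2(p) = -2.321928, -p*log2(p) = 0.464386
  p = 8/30 = 0.266667: log2(p) = -1.906891, -p*log2(p) = 0.508504
H = 0.483675 + 0.464386 + 0.508504 = 1.456565

H = 1.4566 bits/symbol


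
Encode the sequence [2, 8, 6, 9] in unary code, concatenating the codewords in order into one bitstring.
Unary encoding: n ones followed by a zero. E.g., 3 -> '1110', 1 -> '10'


Encode each number as n ones followed by a terminating 0:
  2 -> 110 (3 bits)
  8 -> 111111110 (9 bits)
  6 -> 1111110 (7 bits)
  9 -> 1111111110 (10 bits)
Total length = 3 + 9 + 7 + 10 = 29 bits.

Unary([2, 8, 6, 9]) = 11011111111011111101111111110 (29 bits)


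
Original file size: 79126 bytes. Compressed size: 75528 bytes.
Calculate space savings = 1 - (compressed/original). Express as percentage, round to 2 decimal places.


ratio = compressed/original = 75528/79126 = 0.954528
savings = 1 - ratio = 1 - 0.954528 = 0.045472
as a percentage: 0.045472 * 100 = 4.55%

Space savings = 1 - 75528/79126 = 4.55%


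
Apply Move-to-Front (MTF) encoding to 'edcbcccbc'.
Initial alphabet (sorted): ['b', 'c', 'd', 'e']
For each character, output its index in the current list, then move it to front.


MTF encoding:
'e': index 3 in ['b', 'c', 'd', 'e'] -> ['e', 'b', 'c', 'd']
'd': index 3 in ['e', 'b', 'c', 'd'] -> ['d', 'e', 'b', 'c']
'c': index 3 in ['d', 'e', 'b', 'c'] -> ['c', 'd', 'e', 'b']
'b': index 3 in ['c', 'd', 'e', 'b'] -> ['b', 'c', 'd', 'e']
'c': index 1 in ['b', 'c', 'd', 'e'] -> ['c', 'b', 'd', 'e']
'c': index 0 in ['c', 'b', 'd', 'e'] -> ['c', 'b', 'd', 'e']
'c': index 0 in ['c', 'b', 'd', 'e'] -> ['c', 'b', 'd', 'e']
'b': index 1 in ['c', 'b', 'd', 'e'] -> ['b', 'c', 'd', 'e']
'c': index 1 in ['b', 'c', 'd', 'e'] -> ['c', 'b', 'd', 'e']


Output: [3, 3, 3, 3, 1, 0, 0, 1, 1]


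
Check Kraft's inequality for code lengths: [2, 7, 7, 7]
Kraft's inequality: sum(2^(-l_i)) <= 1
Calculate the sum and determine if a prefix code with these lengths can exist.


Sum = 2^(-2) + 2^(-7) + 2^(-7) + 2^(-7)
    = 0.25 + 0.0078125 + 0.0078125 + 0.0078125
    = 35/128 = 0.2734375
Since 0.2734375 <= 1, Kraft's inequality IS satisfied.
A prefix code with these lengths CAN exist.

Kraft sum = 0.2734375. Satisfied.


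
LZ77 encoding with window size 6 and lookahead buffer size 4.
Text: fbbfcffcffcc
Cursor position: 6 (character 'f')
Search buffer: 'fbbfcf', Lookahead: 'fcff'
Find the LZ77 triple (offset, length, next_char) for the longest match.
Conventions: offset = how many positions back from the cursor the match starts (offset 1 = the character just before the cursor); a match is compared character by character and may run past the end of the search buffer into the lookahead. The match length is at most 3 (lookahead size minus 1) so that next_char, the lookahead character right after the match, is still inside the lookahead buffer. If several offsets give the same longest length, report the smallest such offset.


Try each offset into the search buffer:
  offset=1 (pos 5, char 'f'): match length 1
  offset=2 (pos 4, char 'c'): match length 0
  offset=3 (pos 3, char 'f'): match length 3
  offset=4 (pos 2, char 'b'): match length 0
  offset=5 (pos 1, char 'b'): match length 0
  offset=6 (pos 0, char 'f'): match length 1
Longest match has length 3 at offset 3.
next_char = character at position 6 + 3 = 9 -> 'f'

Best match: offset=3, length=3 (matching 'fcf' starting at position 3)
LZ77 triple: (3, 3, 'f')


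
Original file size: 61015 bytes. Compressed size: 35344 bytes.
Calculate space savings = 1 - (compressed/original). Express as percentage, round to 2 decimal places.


ratio = compressed/original = 35344/61015 = 0.579267
savings = 1 - ratio = 1 - 0.579267 = 0.420733
as a percentage: 0.420733 * 100 = 42.07%

Space savings = 1 - 35344/61015 = 42.07%


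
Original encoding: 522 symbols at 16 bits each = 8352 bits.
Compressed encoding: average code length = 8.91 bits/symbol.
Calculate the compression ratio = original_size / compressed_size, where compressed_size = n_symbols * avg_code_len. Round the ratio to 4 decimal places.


original_size = n_symbols * orig_bits = 522 * 16 = 8352 bits
compressed_size = n_symbols * avg_code_len = 522 * 8.91 = 4651.02 bits
ratio = original_size / compressed_size = 8352 / 4651.02 = 1.7957

Compression ratio = 1.7957


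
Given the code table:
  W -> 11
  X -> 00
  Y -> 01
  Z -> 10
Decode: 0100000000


Decoding:
01 -> Y
00 -> X
00 -> X
00 -> X
00 -> X


Result: YXXXX


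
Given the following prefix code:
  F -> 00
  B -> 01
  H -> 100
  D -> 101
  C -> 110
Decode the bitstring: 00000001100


Decoding step by step:
Bits 00 -> F
Bits 00 -> F
Bits 00 -> F
Bits 01 -> B
Bits 100 -> H


Decoded message: FFFBH


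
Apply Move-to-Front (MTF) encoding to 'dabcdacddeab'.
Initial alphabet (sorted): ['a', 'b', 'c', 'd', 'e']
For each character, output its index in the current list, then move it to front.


MTF encoding:
'd': index 3 in ['a', 'b', 'c', 'd', 'e'] -> ['d', 'a', 'b', 'c', 'e']
'a': index 1 in ['d', 'a', 'b', 'c', 'e'] -> ['a', 'd', 'b', 'c', 'e']
'b': index 2 in ['a', 'd', 'b', 'c', 'e'] -> ['b', 'a', 'd', 'c', 'e']
'c': index 3 in ['b', 'a', 'd', 'c', 'e'] -> ['c', 'b', 'a', 'd', 'e']
'd': index 3 in ['c', 'b', 'a', 'd', 'e'] -> ['d', 'c', 'b', 'a', 'e']
'a': index 3 in ['d', 'c', 'b', 'a', 'e'] -> ['a', 'd', 'c', 'b', 'e']
'c': index 2 in ['a', 'd', 'c', 'b', 'e'] -> ['c', 'a', 'd', 'b', 'e']
'd': index 2 in ['c', 'a', 'd', 'b', 'e'] -> ['d', 'c', 'a', 'b', 'e']
'd': index 0 in ['d', 'c', 'a', 'b', 'e'] -> ['d', 'c', 'a', 'b', 'e']
'e': index 4 in ['d', 'c', 'a', 'b', 'e'] -> ['e', 'd', 'c', 'a', 'b']
'a': index 3 in ['e', 'd', 'c', 'a', 'b'] -> ['a', 'e', 'd', 'c', 'b']
'b': index 4 in ['a', 'e', 'd', 'c', 'b'] -> ['b', 'a', 'e', 'd', 'c']


Output: [3, 1, 2, 3, 3, 3, 2, 2, 0, 4, 3, 4]


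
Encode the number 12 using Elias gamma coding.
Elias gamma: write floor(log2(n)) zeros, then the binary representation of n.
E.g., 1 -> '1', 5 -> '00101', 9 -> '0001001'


num_bits = floor(log2(12)) + 1 = 4
leading_zeros = num_bits - 1 = 3
binary(12) = 1100

Elias gamma(12) = '000' + '1100' = 0001100 (7 bits)


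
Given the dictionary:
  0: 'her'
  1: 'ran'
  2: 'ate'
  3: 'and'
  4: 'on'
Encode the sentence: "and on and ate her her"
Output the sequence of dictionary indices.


Look up each word in the dictionary:
  'and' -> 3
  'on' -> 4
  'and' -> 3
  'ate' -> 2
  'her' -> 0
  'her' -> 0

Encoded: [3, 4, 3, 2, 0, 0]


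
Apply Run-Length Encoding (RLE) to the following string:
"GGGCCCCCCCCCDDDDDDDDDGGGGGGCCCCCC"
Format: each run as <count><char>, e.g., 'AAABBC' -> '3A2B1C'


Scanning runs left to right:
  i=0: run of 'G' x 3 -> '3G'
  i=3: run of 'C' x 9 -> '9C'
  i=12: run of 'D' x 9 -> '9D'
  i=21: run of 'G' x 6 -> '6G'
  i=27: run of 'C' x 6 -> '6C'

RLE = 3G9C9D6G6C


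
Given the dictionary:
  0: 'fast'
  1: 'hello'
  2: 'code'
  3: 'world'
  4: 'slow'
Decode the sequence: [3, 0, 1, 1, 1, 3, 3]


Look up each index in the dictionary:
  3 -> 'world'
  0 -> 'fast'
  1 -> 'hello'
  1 -> 'hello'
  1 -> 'hello'
  3 -> 'world'
  3 -> 'world'

Decoded: "world fast hello hello hello world world"


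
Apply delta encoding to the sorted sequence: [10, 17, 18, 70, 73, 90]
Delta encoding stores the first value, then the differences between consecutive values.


First value: 10
Deltas:
  17 - 10 = 7
  18 - 17 = 1
  70 - 18 = 52
  73 - 70 = 3
  90 - 73 = 17


Delta encoded: [10, 7, 1, 52, 3, 17]


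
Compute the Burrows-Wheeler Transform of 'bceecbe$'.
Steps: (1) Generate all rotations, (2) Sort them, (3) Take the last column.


Rotations (sorted):
  0: $bceecbe -> last char: e
  1: bceecbe$ -> last char: $
  2: be$bceec -> last char: c
  3: cbe$bcee -> last char: e
  4: ceecbe$b -> last char: b
  5: e$bceecb -> last char: b
  6: ecbe$bce -> last char: e
  7: eecbe$bc -> last char: c


BWT = e$cebbec


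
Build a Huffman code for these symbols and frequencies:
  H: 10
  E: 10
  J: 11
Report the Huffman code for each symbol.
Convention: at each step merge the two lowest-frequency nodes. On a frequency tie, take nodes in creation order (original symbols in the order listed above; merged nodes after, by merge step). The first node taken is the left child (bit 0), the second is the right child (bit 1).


Huffman tree construction:
Step 1: Merge H(10) + E(10) = 20
Step 2: Merge J(11) + (H+E)(20) = 31
Read each symbol's code off the tree from the root (left child = 0, right child = 1).

Codes:
  H: 10 (length 2)
  E: 11 (length 2)
  J: 0 (length 1)
Average code length: 51/31 = 1.6452 bits/symbol


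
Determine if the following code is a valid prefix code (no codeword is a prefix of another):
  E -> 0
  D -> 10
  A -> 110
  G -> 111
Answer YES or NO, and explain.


Checking each pair (does one codeword prefix another?):
  E='0' vs D='10': no prefix
  E='0' vs A='110': no prefix
  E='0' vs G='111': no prefix
  D='10' vs E='0': no prefix
  D='10' vs A='110': no prefix
  D='10' vs G='111': no prefix
  A='110' vs E='0': no prefix
  A='110' vs D='10': no prefix
  A='110' vs G='111': no prefix
  G='111' vs E='0': no prefix
  G='111' vs D='10': no prefix
  G='111' vs A='110': no prefix
No violation found over all pairs.

YES -- this is a valid prefix code. No codeword is a prefix of any other codeword.


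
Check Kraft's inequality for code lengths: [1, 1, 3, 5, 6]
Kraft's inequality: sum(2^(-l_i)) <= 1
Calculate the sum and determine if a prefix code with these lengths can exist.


Sum = 2^(-1) + 2^(-1) + 2^(-3) + 2^(-5) + 2^(-6)
    = 0.5 + 0.5 + 0.125 + 0.03125 + 0.015625
    = 75/64 = 1.171875
Since 1.171875 > 1, Kraft's inequality is NOT satisfied.
A prefix code with these lengths CANNOT exist.

Kraft sum = 1.171875. Not satisfied.


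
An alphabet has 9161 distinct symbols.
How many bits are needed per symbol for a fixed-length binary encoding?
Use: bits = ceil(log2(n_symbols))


log2(9161) = 13.1613
Bracket: 2^13 = 8192 < 9161 <= 2^14 = 16384
So ceil(log2(9161)) = 14

bits = ceil(log2(9161)) = ceil(13.1613) = 14 bits


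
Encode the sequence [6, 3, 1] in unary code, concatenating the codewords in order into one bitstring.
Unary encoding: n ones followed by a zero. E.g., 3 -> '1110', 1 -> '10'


Encode each number as n ones followed by a terminating 0:
  6 -> 1111110 (7 bits)
  3 -> 1110 (4 bits)
  1 -> 10 (2 bits)
Total length = 7 + 4 + 2 = 13 bits.

Unary([6, 3, 1]) = 1111110111010 (13 bits)


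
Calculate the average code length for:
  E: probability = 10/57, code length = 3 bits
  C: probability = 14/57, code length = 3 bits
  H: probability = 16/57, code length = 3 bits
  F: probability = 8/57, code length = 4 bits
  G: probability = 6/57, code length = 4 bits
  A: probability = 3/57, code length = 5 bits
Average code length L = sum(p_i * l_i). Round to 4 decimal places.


Weighted contributions p_i * l_i:
  E: (10/57) * 3 = 30/57
  C: (14/57) * 3 = 42/57
  H: (16/57) * 3 = 48/57
  F: (8/57) * 4 = 32/57
  G: (6/57) * 4 = 24/57
  A: (3/57) * 5 = 15/57
Sum = (30 + 42 + 48 + 32 + 24 + 15)/57 = 191/57

L = 191/57 = 3.3509 bits/symbol


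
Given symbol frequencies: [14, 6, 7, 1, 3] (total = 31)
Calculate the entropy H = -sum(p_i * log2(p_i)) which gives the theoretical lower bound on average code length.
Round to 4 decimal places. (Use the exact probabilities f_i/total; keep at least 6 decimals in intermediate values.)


Per-symbol terms -p_i * log2(p_i) with p_i = f_i/31:
  p = 14/31 = 0.451613: log2(p) = -1.146841, -p*log2(p) = 0.517928
  p = 6/31 = 0.193548: log2(p) = -2.369234, -p*log2(p) = 0.458561
  p = 7/31 = 0.225806: log2(p) = -2.146841, -p*log2(p) = 0.484771
  p = 1/31 = 0.032258: log2(p) = -4.954196, -p*log2(p) = 0.159813
  p = 3/31 = 0.096774: log2(p) = -3.369234, -p*log2(p) = 0.326055
H = 0.517928 + 0.458561 + 0.484771 + 0.159813 + 0.326055 = 1.947128

H = 1.9471 bits/symbol


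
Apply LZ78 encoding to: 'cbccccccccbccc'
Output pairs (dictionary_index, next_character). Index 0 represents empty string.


LZ78 encoding steps:
Dictionary: {0: ''}
Step 1: w='' (idx 0), next='c' -> output (0, 'c'), add 'c' as idx 1
Step 2: w='' (idx 0), next='b' -> output (0, 'b'), add 'b' as idx 2
Step 3: w='c' (idx 1), next='c' -> output (1, 'c'), add 'cc' as idx 3
Step 4: w='cc' (idx 3), next='c' -> output (3, 'c'), add 'ccc' as idx 4
Step 5: w='ccc' (idx 4), next='b' -> output (4, 'b'), add 'cccb' as idx 5
Step 6: w='ccc' (idx 4), end of input -> output (4, '')


Encoded: [(0, 'c'), (0, 'b'), (1, 'c'), (3, 'c'), (4, 'b'), (4, '')]


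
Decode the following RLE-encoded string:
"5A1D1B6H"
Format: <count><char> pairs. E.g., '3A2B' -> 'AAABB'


Expanding each <count><char> pair:
  5A -> 'AAAAA'
  1D -> 'D'
  1B -> 'B'
  6H -> 'HHHHHH'

Decoded = AAAAADBHHHHHH


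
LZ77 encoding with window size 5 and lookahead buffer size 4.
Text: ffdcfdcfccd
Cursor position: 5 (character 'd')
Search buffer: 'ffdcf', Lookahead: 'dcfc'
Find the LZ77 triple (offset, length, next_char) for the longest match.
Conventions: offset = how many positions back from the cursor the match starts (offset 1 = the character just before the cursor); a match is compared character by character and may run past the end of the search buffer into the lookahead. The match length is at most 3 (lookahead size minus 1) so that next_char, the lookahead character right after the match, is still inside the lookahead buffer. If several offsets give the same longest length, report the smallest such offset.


Try each offset into the search buffer:
  offset=1 (pos 4, char 'f'): match length 0
  offset=2 (pos 3, char 'c'): match length 0
  offset=3 (pos 2, char 'd'): match length 3
  offset=4 (pos 1, char 'f'): match length 0
  offset=5 (pos 0, char 'f'): match length 0
Longest match has length 3 at offset 3.
next_char = character at position 5 + 3 = 8 -> 'c'

Best match: offset=3, length=3 (matching 'dcf' starting at position 2)
LZ77 triple: (3, 3, 'c')


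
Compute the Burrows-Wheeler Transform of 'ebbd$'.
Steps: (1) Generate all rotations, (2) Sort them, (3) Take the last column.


Rotations (sorted):
  0: $ebbd -> last char: d
  1: bbd$e -> last char: e
  2: bd$eb -> last char: b
  3: d$ebb -> last char: b
  4: ebbd$ -> last char: $


BWT = debb$


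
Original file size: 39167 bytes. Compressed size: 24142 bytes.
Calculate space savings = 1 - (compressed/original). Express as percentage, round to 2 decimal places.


ratio = compressed/original = 24142/39167 = 0.616386
savings = 1 - ratio = 1 - 0.616386 = 0.383614
as a percentage: 0.383614 * 100 = 38.36%

Space savings = 1 - 24142/39167 = 38.36%


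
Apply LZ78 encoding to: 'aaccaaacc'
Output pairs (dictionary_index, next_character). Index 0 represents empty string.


LZ78 encoding steps:
Dictionary: {0: ''}
Step 1: w='' (idx 0), next='a' -> output (0, 'a'), add 'a' as idx 1
Step 2: w='a' (idx 1), next='c' -> output (1, 'c'), add 'ac' as idx 2
Step 3: w='' (idx 0), next='c' -> output (0, 'c'), add 'c' as idx 3
Step 4: w='a' (idx 1), next='a' -> output (1, 'a'), add 'aa' as idx 4
Step 5: w='ac' (idx 2), next='c' -> output (2, 'c'), add 'acc' as idx 5


Encoded: [(0, 'a'), (1, 'c'), (0, 'c'), (1, 'a'), (2, 'c')]


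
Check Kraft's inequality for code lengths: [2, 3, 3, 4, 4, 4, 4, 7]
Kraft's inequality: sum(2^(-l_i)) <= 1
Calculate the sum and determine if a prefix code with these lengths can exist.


Sum = 2^(-2) + 2^(-3) + 2^(-3) + 2^(-4) + 2^(-4) + 2^(-4) + 2^(-4) + 2^(-7)
    = 0.25 + 0.125 + 0.125 + 0.0625 + 0.0625 + 0.0625 + 0.0625 + 0.0078125
    = 97/128 = 0.7578125
Since 0.7578125 <= 1, Kraft's inequality IS satisfied.
A prefix code with these lengths CAN exist.

Kraft sum = 0.7578125. Satisfied.


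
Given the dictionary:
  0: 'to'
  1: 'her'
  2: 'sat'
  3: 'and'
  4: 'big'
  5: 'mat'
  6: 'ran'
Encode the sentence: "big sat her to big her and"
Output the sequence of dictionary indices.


Look up each word in the dictionary:
  'big' -> 4
  'sat' -> 2
  'her' -> 1
  'to' -> 0
  'big' -> 4
  'her' -> 1
  'and' -> 3

Encoded: [4, 2, 1, 0, 4, 1, 3]


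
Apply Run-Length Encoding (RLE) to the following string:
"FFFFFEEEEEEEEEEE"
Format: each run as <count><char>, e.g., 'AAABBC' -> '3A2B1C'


Scanning runs left to right:
  i=0: run of 'F' x 5 -> '5F'
  i=5: run of 'E' x 11 -> '11E'

RLE = 5F11E
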